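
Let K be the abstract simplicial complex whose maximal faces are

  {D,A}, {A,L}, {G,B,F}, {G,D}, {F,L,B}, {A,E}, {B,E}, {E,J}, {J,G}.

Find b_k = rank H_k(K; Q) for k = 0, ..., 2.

b_0 = 1, b_1 = 3, b_2 = 0.

Take the total order A < B < D < E < F < G < J < L on the vertex set. Then K (dimension 2) consists of the simplices:

  0-simplices (8): A, B, D, E, F, G, J, L
  1-simplices (12): AD, AE, AL, BE, BF, BG, BL, DG, EJ, FG, FL, GJ
  2-simplices (2): BFG, BFL

Hence C_0 ≅ Z^8, C_1 ≅ Z^12, C_2 ≅ Z^2.

The boundary map ∂_1: C_1 → C_0 is given by ∂[p,q] = [q] − [p].
As a 8×12 matrix over Z this has rank 7, with invariant factors (1,1,1,1,1,1,1).

∂_2: C_2 → C_1 sends each 2-simplex [p,q,r] to [q,r] − [p,r] + [p,q]. For instance
  ∂BFG = FG − BG + BF,
  ∂BFL = FL − BL + BF.
As a 12×2 matrix over Z this has rank 2, with invariant factors (1,1).

Now H_k = ker ∂_k / im ∂_{k+1}, so:

  H_0: rank C_0 − rank ∂_1 = 8 − 7 = 1, and the invariant factors of ∂_1 are all 1, so H_0 ≅ Z.
  H_1: rank ker ∂_1 − rank ∂_2 = (12 − 7) − 2 = 3, and the invariant factors of ∂_2 are all 1, so H_1 ≅ Z^3.
  H_2: rank ker ∂_2 − rank ∂_3 = (2 − 2) − 0 = 0, and there is no ∂_3, so H_2 ≅ 0.

As a check, the Euler characteristic is 8 − 12 + 2 = -2, which agrees with 1 − 3 + 0 = -2.

Hence the Betti numbers are b_0 = 1, b_1 = 3, b_2 = 0.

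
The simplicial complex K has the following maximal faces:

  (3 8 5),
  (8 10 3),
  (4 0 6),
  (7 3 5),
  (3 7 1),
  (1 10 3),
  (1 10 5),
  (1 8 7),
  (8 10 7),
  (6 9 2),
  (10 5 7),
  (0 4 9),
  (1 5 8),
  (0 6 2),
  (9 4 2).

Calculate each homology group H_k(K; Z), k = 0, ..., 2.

H_0 = Z^2,  H_1 = Z ⊕ Z/2,  H_2 = 0.

K has 11 vertices, 25 edges, 15 triangles.
rank ∂_0 = 0, rank ∂_1 = 9 ⇒ b_0 = 11 − 0 − 9 = 2; all invariant factors of ∂_1 are 1 so no torsion. So H_0 ≅ Z^2.
rank ∂_1 = 9, rank ∂_2 = 15 ⇒ b_1 = 25 − 9 − 15 = 1; ∂_2 has invariant factor(s) [2] giving torsion. So H_1 ≅ Z ⊕ Z/2.
rank ∂_2 = 15, rank ∂_3 = 0 ⇒ b_2 = 15 − 15 − 0 = 0. So H_2 ≅ 0.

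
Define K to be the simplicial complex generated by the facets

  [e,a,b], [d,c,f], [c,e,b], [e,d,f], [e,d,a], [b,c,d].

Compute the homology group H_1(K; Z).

H_1 = Z.

Take the total order a < b < c < d < e < f on the vertex set. Then K (dimension 2) consists of the simplices:

  0-simplices (6): a, b, c, d, e, f
  1-simplices (12): ab, ad, ae, bc, bd, be, cd, ce, cf, de, df, ef
  2-simplices (6): abe, ade, bcd, bce, cdf, def

giving chain groups C_0 ≅ Z^6, C_1 ≅ Z^12, C_2 ≅ Z^6.

∂_1: C_1 → C_0 sends each edge [p,q] (with p < q) to q − p.
As a 6×12 matrix over Z this has rank 5, with invariant factors (1,1,1,1,1).

Boundary ∂_2: C_2 → C_1 sends each 2-simplex [p,q,r] to [q,r] − [p,r] + [p,q]. For instance
  ∂abe = be − ae + ab,
  ∂ade = de − ae + ad.
The resulting 12×6 matrix has rank 6, and its Smith normal form has invariant factors (1,1,1,1,1,1).

From H_k ≅ ker(∂_k) / im(∂_{k+1}) we obtain:

  H_1: rank ker ∂_1 − rank ∂_2 = (12 − 5) − 6 = 1, and the invariant factors of ∂_2 are all 1, so H_1 = Z.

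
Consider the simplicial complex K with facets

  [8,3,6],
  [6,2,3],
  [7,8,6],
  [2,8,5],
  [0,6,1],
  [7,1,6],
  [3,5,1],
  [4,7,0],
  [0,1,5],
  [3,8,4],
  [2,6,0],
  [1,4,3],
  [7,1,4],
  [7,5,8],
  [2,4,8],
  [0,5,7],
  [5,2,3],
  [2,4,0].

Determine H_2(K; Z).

We work with the vertex ordering 0 < 1 < 2 < 3 < 4 < 5 < 6 < 7 < 8. The simplices of K, each written with vertices in increasing order, are:

  0-simplices (9): [0], [1], [2], [3], [4], [5], [6], [7], [8]
  1-simplices (27): (27 of them)
  2-simplices (18): [0,1,5], [0,1,6], [0,2,4], [0,2,6], [0,4,7], [0,5,7], [1,3,4], [1,3,5], [1,4,7], [1,6,7], [2,3,5], [2,3,6], [2,4,8], [2,5,8], [3,4,8], [3,6,8], [5,7,8], [6,7,8]

so the chain groups are C_0 ≅ Z^9, C_1 ≅ Z^27, C_2 ≅ Z^18.

∂_1: C_1 → C_0 is given by ∂[p,q] = [q] − [p].
As a 9×27 matrix over Z this has rank 8, with invariant factors (1,1,1,1,1,1,1,1).

The boundary map ∂_2: C_2 → C_1 acts by ∂[p,q,r] = [q,r] − [p,r] + [p,q]. For instance
  ∂[1,4,7] = [4,7] − [1,7] + [1,4],
  ∂[2,3,6] = [3,6] − [2,6] + [2,3].
This gives a 27×18 integer matrix of rank 18; reducing to Smith normal form yields diagonal entries (1,1,1,1,1,1,1,1,1,1,1,1,1,1,1,1,1,2).

Now H_k = ker ∂_k / im ∂_{k+1}, so:

  H_2: rank ker ∂_2 − rank ∂_3 = (18 − 18) − 0 = 0, and there is no ∂_3, so H_2 = 0.

H_2 ≅ 0.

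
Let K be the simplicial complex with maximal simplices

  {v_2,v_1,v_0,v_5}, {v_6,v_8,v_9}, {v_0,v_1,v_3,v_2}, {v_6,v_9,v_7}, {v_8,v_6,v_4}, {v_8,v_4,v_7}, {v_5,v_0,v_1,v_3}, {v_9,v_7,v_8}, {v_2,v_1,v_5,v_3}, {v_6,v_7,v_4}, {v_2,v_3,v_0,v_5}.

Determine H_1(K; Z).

K has 10 vertices, 19 edges, 16 triangles, 5 3-simplices.
rank ∂_1 = 8, rank ∂_2 = 11 ⇒ b_1 = 19 − 8 − 11 = 0; all invariant factors of ∂_2 are 1 so no torsion. So H_1 ≅ 0.

H_1 ≅ 0.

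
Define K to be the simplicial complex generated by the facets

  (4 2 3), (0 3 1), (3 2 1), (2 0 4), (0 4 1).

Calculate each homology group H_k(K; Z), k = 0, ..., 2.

We work with the vertex ordering 0 < 1 < 2 < 3 < 4. The simplices of K, each written with vertices in increasing order, are:

  0-simplices (5): [0], [1], [2], [3], [4]
  1-simplices (10): [0,1], [0,2], [0,3], [0,4], [1,2], [1,3], [1,4], [2,3], [2,4], [3,4]
  2-simplices (5): [0,1,3], [0,1,4], [0,2,4], [1,2,3], [2,3,4]

so the chain groups are C_0 ≅ Z^5, C_1 ≅ Z^10, C_2 ≅ Z^5.

Boundary ∂_1: C_1 → C_0 sends each edge [p,q] (with p < q) to q − p. For instance
  ∂[1,2] = [2] − [1].
The 5×10 boundary matrix has rank 4 and Smith normal form diag(1,1,1,1).

The boundary map ∂_2: C_2 → C_1 acts by ∂[p,q,r] = [q,r] − [p,r] + [p,q]. For instance
  ∂[0,1,4] = [1,4] − [0,4] + [0,1],
  ∂[0,2,4] = [2,4] − [0,4] + [0,2].
This gives a 10×5 integer matrix of rank 5; reducing to Smith normal form yields diagonal entries (1,1,1,1,1).

From H_k ≅ ker(∂_k) / im(∂_{k+1}) we obtain:

  H_0: rank C_0 − rank ∂_1 = 5 − 4 = 1, and the invariant factors of ∂_1 are all 1, so H_0 = Z.
  H_1: rank ker ∂_1 − rank ∂_2 = (10 − 4) − 5 = 1, and the invariant factors of ∂_2 are all 1, so H_1 = Z.
  H_2: rank ker ∂_2 − rank ∂_3 = (5 − 5) − 0 = 0, and there is no ∂_3, so H_2 = 0.

As a check, the Euler characteristic is 5 − 10 + 5 = 0, which agrees with 1 − 1 + 0 = 0.

H_0 ≅ Z,  H_1 ≅ Z,  H_2 = 0.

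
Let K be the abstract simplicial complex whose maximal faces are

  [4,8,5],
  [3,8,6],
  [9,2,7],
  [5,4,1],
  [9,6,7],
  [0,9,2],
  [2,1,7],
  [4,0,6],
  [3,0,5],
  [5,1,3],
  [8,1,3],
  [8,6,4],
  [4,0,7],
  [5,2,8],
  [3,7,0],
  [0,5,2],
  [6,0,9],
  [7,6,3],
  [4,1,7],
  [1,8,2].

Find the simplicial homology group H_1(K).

H_1 = Z ⊕ Z_2.

Take the total order 0 < 1 < 2 < 3 < 4 < 5 < 6 < 7 < 8 < 9 on the vertex set. Then K (dimension 2) consists of the simplices:

  0-simplices (10): [0], [1], [2], [3], [4], [5], [6], [7], [8], [9]
  1-simplices (30): (30 of them)
  2-simplices (20): (20 of them)

Hence C_0 ≅ Z^10, C_1 ≅ Z^30, C_2 ≅ Z^20.

∂_1: C_1 → C_0 maps an edge to its endpoints' difference, ∂[p,q] = q − p. For instance
  ∂[0,6] = [6] − [0].
This gives a 10×30 integer matrix of rank 9; reducing to Smith normal form yields diagonal entries (1,1,1,1,1,1,1,1,1).

Boundary ∂_2: C_2 → C_1 sends each 2-simplex [p,q,r] to [q,r] − [p,r] + [p,q]. For instance
  ∂[1,4,7] = [4,7] − [1,7] + [1,4],
  ∂[3,6,8] = [6,8] − [3,8] + [3,6].
As a 30×20 matrix over Z this has rank 20, with invariant factors (1,1,1,1,1,1,1,1,1,1,1,1,1,1,1,1,1,1,1,2).

Reading off H_k = ker ∂_k / im ∂_{k+1}:

  H_1: rank ker ∂_1 − rank ∂_2 = (30 − 9) − 20 = 1, and ∂_2 has invariant factor 2 > 1, so H_1 ≅ Z ⊕ Z_2.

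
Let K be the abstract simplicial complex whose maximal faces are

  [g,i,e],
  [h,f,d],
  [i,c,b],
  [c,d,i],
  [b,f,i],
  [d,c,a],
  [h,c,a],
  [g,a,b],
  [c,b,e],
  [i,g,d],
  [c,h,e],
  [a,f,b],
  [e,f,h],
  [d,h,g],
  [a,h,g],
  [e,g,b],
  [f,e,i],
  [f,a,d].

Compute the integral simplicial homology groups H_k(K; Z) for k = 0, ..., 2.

H_0 = Z,  H_1 = Z × Z/2,  H_2 = 0.

Order the vertices as a < b < c < d < e < f < g < h < i. Listing each simplex with vertices in this order, K has dimension 2 with simplices:

  0-simplices (9): a, b, c, d, e, f, g, h, i
  1-simplices (27): ab, ac, ad, af, ag, ah, bc, be, bf, bg, bi, cd, ce, ch, ci, df, dg, dh, di, ef, eg, eh, ei, fh, fi, gh, gi
  2-simplices (18): abf, abg, acd, ach, adf, agh, bce, bci, beg, bfi, cdi, ceh, dfh, dgh, dgi, efh, efi, egi

so the chain groups are C_0 ≅ Z^9, C_1 ≅ Z^27, C_2 ≅ Z^18.

The boundary map ∂_1: C_1 → C_0 sends each edge [p,q] (with p < q) to q − p. For instance
  ∂cd = d − c.
The 9×27 boundary matrix has rank 8 and Smith normal form diag(1,1,1,1,1,1,1,1).

Boundary ∂_2: C_2 → C_1 acts by ∂[p,q,r] = [q,r] − [p,r] + [p,q]. For instance
  ∂acd = cd − ad + ac,
  ∂ceh = eh − ch + ce.
The resulting 27×18 matrix has rank 18, and its Smith normal form has invariant factors (1,1,1,1,1,1,1,1,1,1,1,1,1,1,1,1,1,2).

Now H_k = ker ∂_k / im ∂_{k+1}, so:

  H_0: rank C_0 − rank ∂_1 = 9 − 8 = 1, and the invariant factors of ∂_1 are all 1, so H_0 = Z.
  H_1: rank ker ∂_1 − rank ∂_2 = (27 − 8) − 18 = 1, and ∂_2 has invariant factor 2 > 1, so H_1 = Z × Z/2.
  H_2: rank ker ∂_2 − rank ∂_3 = (18 − 18) − 0 = 0, and there is no ∂_3, so H_2 = 0.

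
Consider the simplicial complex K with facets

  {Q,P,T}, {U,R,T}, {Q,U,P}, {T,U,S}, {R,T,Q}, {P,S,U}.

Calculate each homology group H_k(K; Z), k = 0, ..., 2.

Order the vertices as P < Q < R < S < T < U. Listing each simplex with vertices in this order, K has dimension 2 with simplices:

  0-simplices (6): P, Q, R, S, T, U
  1-simplices (12): PQ, PS, PT, PU, QR, QT, QU, RT, RU, ST, SU, TU
  2-simplices (6): PQT, PQU, PSU, QRT, RTU, STU

Hence C_0 ≅ Z^6, C_1 ≅ Z^12, C_2 ≅ Z^6.

The boundary map ∂_1: C_1 → C_0 is given by ∂[p,q] = [q] − [p].
The 6×12 boundary matrix has rank 5 and Smith normal form diag(1,1,1,1,1).

Boundary ∂_2: C_2 → C_1 acts by ∂[p,q,r] = [q,r] − [p,r] + [p,q]. For instance
  ∂QRT = RT − QT + QR,
  ∂STU = TU − SU + ST.
The resulting 12×6 matrix has rank 6, and its Smith normal form has invariant factors (1,1,1,1,1,1).

From H_k ≅ ker(∂_k) / im(∂_{k+1}) we obtain:

  H_0: rank C_0 − rank ∂_1 = 6 − 5 = 1, and the invariant factors of ∂_1 are all 1, so H_0 = Z.
  H_1: rank ker ∂_1 − rank ∂_2 = (12 − 5) − 6 = 1, and the invariant factors of ∂_2 are all 1, so H_1 = Z.
  H_2: rank ker ∂_2 − rank ∂_3 = (6 − 6) − 0 = 0, and there is no ∂_3, so H_2 = 0.

As a check, the Euler characteristic is 6 − 12 + 6 = 0, which agrees with 1 − 1 + 0 = 0.
(K is a triangulation of the cylinder S^1 x I.)

H_0 ≅ Z,  H_1 ≅ Z,  H_2 = 0.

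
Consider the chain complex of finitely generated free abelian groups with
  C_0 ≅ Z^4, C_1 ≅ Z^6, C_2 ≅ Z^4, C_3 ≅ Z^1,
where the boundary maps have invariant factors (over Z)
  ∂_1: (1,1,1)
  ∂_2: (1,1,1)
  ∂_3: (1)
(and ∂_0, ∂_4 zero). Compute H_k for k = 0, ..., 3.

H_0: b_0 = 4 − 0 − 3 = 1; torsion from ∂_1 factors > 1: none. So H_0 ≅ Z.
H_1: b_1 = 6 − 3 − 3 = 0; torsion from ∂_2 factors > 1: none. So H_1 ≅ 0.
H_2: b_2 = 4 − 3 − 1 = 0; torsion from ∂_3 factors > 1: none. So H_2 ≅ 0.
H_3: b_3 = 1 − 1 − 0 = 0; torsion from ∂_4 factors > 1: none. So H_3 ≅ 0.

H_0 ≅ Z,  H_1 = 0,  H_2 = 0,  H_3 = 0.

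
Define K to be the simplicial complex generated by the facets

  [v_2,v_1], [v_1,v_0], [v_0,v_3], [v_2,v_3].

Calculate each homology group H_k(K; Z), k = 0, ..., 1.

H_0 = Z,  H_1 = Z.

Fix the vertex order v_0 < v_1 < v_2 < v_3 and write every simplex with vertices in increasing order. Then dim K = 1 and the simplices of K are:

  0-simplices (4): [v_0], [v_1], [v_2], [v_3]
  1-simplices (4): [v_0,v_1], [v_0,v_3], [v_1,v_2], [v_2,v_3]

giving chain groups C_0 ≅ Z^4, C_1 ≅ Z^4.

Boundary ∂_1: C_1 → C_0 sends each edge [p,q] (with p < q) to q − p. For instance
  ∂[v_0,v_1] = [v_1] − [v_0].
This gives a 4×4 integer matrix of rank 3; reducing to Smith normal form yields diagonal entries (1,1,1).

Computing H_k = (kernel of ∂_k) / (image of ∂_{k+1}):

  H_0: rank C_0 − rank ∂_1 = 4 − 3 = 1, and the invariant factors of ∂_1 are all 1, so H_0 = Z.
  H_1: rank ker ∂_1 − rank ∂_2 = (4 − 3) − 0 = 1, and there is no ∂_2, so H_1 = Z.

As a check, the Euler characteristic is 4 − 4 = 0, which agrees with 1 − 1 = 0.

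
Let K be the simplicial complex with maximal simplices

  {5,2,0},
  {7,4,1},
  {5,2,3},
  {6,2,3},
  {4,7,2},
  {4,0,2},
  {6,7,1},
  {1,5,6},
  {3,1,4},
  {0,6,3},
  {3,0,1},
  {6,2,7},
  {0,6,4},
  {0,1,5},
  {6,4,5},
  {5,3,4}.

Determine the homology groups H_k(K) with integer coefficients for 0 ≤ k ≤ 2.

Order the vertices as 0 < 1 < 2 < 3 < 4 < 5 < 6 < 7. Listing each simplex with vertices in this order, K has dimension 2 with simplices:

  0-simplices (8): [0], [1], [2], [3], [4], [5], [6], [7]
  1-simplices (24): (24 of them)
  2-simplices (16): [0,1,3], [0,1,5], [0,2,4], [0,2,5], [0,3,6], [0,4,6], [1,3,4], [1,4,7], [1,5,6], [1,6,7], [2,3,5], [2,3,6], [2,4,7], [2,6,7], [3,4,5], [4,5,6]

Hence C_0 ≅ Z^8, C_1 ≅ Z^24, C_2 ≅ Z^16.

∂_1: C_1 → C_0 is given by ∂[p,q] = [q] − [p].
As a 8×24 matrix over Z this has rank 7, with invariant factors (1,1,1,1,1,1,1).

The boundary map ∂_2: C_2 → C_1 acts by ∂[p,q,r] = [q,r] − [p,r] + [p,q]. For instance
  ∂[2,6,7] = [6,7] − [2,7] + [2,6],
  ∂[2,3,6] = [3,6] − [2,6] + [2,3].
The 24×16 boundary matrix has rank 15 and Smith normal form diag(1,1,1,1,1,1,1,1,1,1,1,1,1,1,1).

Computing H_k = (kernel of ∂_k) / (image of ∂_{k+1}):

  H_0: rank C_0 − rank ∂_1 = 8 − 7 = 1, and the invariant factors of ∂_1 are all 1, so H_0 = Z.
  H_1: rank ker ∂_1 − rank ∂_2 = (24 − 7) − 15 = 2, and the invariant factors of ∂_2 are all 1, so H_1 = Z^2.
  H_2: rank ker ∂_2 − rank ∂_3 = (16 − 15) − 0 = 1, and there is no ∂_3, so H_2 = Z.

(K is a triangulation of the torus T^2.)

H_0 = Z,  H_1 = Z^2,  H_2 = Z.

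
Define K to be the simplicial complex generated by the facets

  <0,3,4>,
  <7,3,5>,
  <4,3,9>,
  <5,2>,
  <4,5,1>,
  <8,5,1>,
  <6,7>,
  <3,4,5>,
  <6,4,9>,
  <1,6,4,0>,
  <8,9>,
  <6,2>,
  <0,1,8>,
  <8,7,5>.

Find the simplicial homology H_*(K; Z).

H_0 = Z,  H_1 = Z^3,  H_2 = 0,  H_3 = 0.

Order the vertices as 0 < 1 < 2 < 3 < 4 < 5 < 6 < 7 < 8 < 9. Listing each simplex with vertices in this order, K has dimension 3 with simplices:

  0-simplices (10): [0], [1], [2], [3], [4], [5], [6], [7], [8], [9]
  1-simplices (24): (24 of them)
  2-simplices (13): [0,1,4], [0,1,6], [0,1,8], [0,3,4], [0,4,6], [1,4,5], [1,4,6], [1,5,8], [3,4,5], [3,4,9], [3,5,7], [4,6,9], [5,7,8]
  3-simplices (1): [0,1,4,6]

Hence C_0 ≅ Z^10, C_1 ≅ Z^24, C_2 ≅ Z^13, C_3 ≅ Z^1.

Boundary ∂_1: C_1 → C_0 sends each edge [p,q] (with p < q) to q − p. For instance
  ∂[3,4] = [4] − [3].
The 10×24 boundary matrix has rank 9 and Smith normal form diag(1,1,1,1,1,1,1,1,1).

Boundary ∂_2: C_2 → C_1 maps a triangle to the signed sum of its edges. For instance
  ∂[0,4,6] = [4,6] − [0,6] + [0,4],
  ∂[1,5,8] = [5,8] − [1,8] + [1,5].
As a 24×13 matrix over Z this has rank 12, with invariant factors (1,1,1,1,1,1,1,1,1,1,1,1).

Boundary ∂_3: C_3 → C_2 sends each 3-simplex σ to the alternating sum Σ_i (−1)^i (σ with its i-th vertex removed). For instance
  ∂[0,1,4,6] = [1,4,6] − [0,4,6] + [0,1,6] − [0,1,4].
This gives a 13×1 integer matrix of rank 1; reducing to Smith normal form yields diagonal entries (1).

Now H_k = ker ∂_k / im ∂_{k+1}, so:

  H_0: rank C_0 − rank ∂_1 = 10 − 9 = 1, and the invariant factors of ∂_1 are all 1, so H_0 ≅ Z.
  H_1: rank ker ∂_1 − rank ∂_2 = (24 − 9) − 12 = 3, and the invariant factors of ∂_2 are all 1, so H_1 ≅ Z^3.
  H_2: rank ker ∂_2 − rank ∂_3 = (13 − 12) − 1 = 0, and the invariant factors of ∂_3 are all 1, so H_2 ≅ 0.
  H_3: rank ker ∂_3 − rank ∂_4 = (1 − 1) − 0 = 0, and there is no ∂_4, so H_3 ≅ 0.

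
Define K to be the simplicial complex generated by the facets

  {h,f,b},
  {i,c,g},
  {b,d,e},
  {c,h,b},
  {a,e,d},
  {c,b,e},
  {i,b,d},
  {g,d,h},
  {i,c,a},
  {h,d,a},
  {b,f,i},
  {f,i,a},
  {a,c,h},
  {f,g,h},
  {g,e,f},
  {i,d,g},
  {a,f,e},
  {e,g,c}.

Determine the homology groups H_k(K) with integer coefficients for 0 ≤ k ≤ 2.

H_0 = Z,  H_1 = Z^2,  H_2 = Z.

K has 9 vertices, 27 edges, 18 triangles.
rank ∂_0 = 0, rank ∂_1 = 8 ⇒ b_0 = 9 − 0 − 8 = 1; all invariant factors of ∂_1 are 1 so no torsion. So H_0 ≅ Z.
rank ∂_1 = 8, rank ∂_2 = 17 ⇒ b_1 = 27 − 8 − 17 = 2; all invariant factors of ∂_2 are 1 so no torsion. So H_1 ≅ Z^2.
rank ∂_2 = 17, rank ∂_3 = 0 ⇒ b_2 = 18 − 17 − 0 = 1. So H_2 ≅ Z.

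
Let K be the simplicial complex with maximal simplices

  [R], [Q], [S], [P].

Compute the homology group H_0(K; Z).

H_0 ≅ Z^4.

We work with the vertex ordering P < Q < R < S. The simplices of K, each written with vertices in increasing order, are:

  0-simplices (4): P, Q, R, S

giving chain groups C_0 ≅ Z^4.

Reading off H_k = ker ∂_k / im ∂_{k+1}:

  H_0: rank C_0 − rank ∂_1 = 4 − 0 = 4, and there is no ∂_1, so H_0 = Z^4.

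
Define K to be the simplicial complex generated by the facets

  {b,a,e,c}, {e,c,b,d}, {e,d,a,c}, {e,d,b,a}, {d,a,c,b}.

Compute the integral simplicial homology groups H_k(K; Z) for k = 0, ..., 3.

H_0 ≅ Z,  H_1 = 0,  H_2 = 0,  H_3 ≅ Z.

We work with the vertex ordering a < b < c < d < e. The simplices of K, each written with vertices in increasing order, are:

  0-simplices (5): a, b, c, d, e
  1-simplices (10): ab, ac, ad, ae, bc, bd, be, cd, ce, de
  2-simplices (10): abc, abd, abe, acd, ace, ade, bcd, bce, bde, cde
  3-simplices (5): abcd, abce, abde, acde, bcde

Hence C_0 ≅ Z^5, C_1 ≅ Z^10, C_2 ≅ Z^10, C_3 ≅ Z^5.

∂_1: C_1 → C_0 sends each edge [p,q] (with p < q) to q − p. For instance
  ∂ad = d − a.
The 5×10 boundary matrix has rank 4 and Smith normal form diag(1,1,1,1).

The boundary map ∂_2: C_2 → C_1 sends each 2-simplex [p,q,r] to [q,r] − [p,r] + [p,q]. For instance
  ∂acd = cd − ad + ac,
  ∂abc = bc − ac + ab.
The 10×10 boundary matrix has rank 6 and Smith normal form diag(1,1,1,1,1,1).

The boundary map ∂_3: C_3 → C_2 sends each 3-simplex σ to the alternating sum Σ_i (−1)^i (σ with its i-th vertex removed). For instance
  ∂acde = cde − ade + ace − acd,
  ∂abde = bde − ade + abe − abd.
This gives a 10×5 integer matrix of rank 4; reducing to Smith normal form yields diagonal entries (1,1,1,1).

Reading off H_k = ker ∂_k / im ∂_{k+1}:

  H_0: rank C_0 − rank ∂_1 = 5 − 4 = 1, and the invariant factors of ∂_1 are all 1, so H_0 = Z.
  H_1: rank ker ∂_1 − rank ∂_2 = (10 − 4) − 6 = 0, and the invariant factors of ∂_2 are all 1, so H_1 = 0.
  H_2: rank ker ∂_2 − rank ∂_3 = (10 − 6) − 4 = 0, and the invariant factors of ∂_3 are all 1, so H_2 = 0.
  H_3: rank ker ∂_3 − rank ∂_4 = (5 − 4) − 0 = 1, and there is no ∂_4, so H_3 = Z.

As a check, the Euler characteristic is 5 − 10 + 10 − 5 = 0, which agrees with 1 − 0 + 0 − 1 = 0.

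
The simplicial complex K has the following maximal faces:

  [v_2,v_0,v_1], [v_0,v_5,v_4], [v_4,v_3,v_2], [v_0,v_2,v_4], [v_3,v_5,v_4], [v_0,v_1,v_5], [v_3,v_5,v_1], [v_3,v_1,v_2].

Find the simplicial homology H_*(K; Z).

Fix the vertex order v_0 < v_1 < v_2 < v_3 < v_4 < v_5 and write every simplex with vertices in increasing order. Then dim K = 2 and the simplices of K are:

  0-simplices (6): [v_0], [v_1], [v_2], [v_3], [v_4], [v_5]
  1-simplices (12): [v_0,v_1], [v_0,v_2], [v_0,v_4], [v_0,v_5], [v_1,v_2], [v_1,v_3], [v_1,v_5], [v_2,v_3], [v_2,v_4], [v_3,v_4], [v_3,v_5], [v_4,v_5]
  2-simplices (8): [v_0,v_1,v_2], [v_0,v_1,v_5], [v_0,v_2,v_4], [v_0,v_4,v_5], [v_1,v_2,v_3], [v_1,v_3,v_5], [v_2,v_3,v_4], [v_3,v_4,v_5]

so the chain groups are C_0 ≅ Z^6, C_1 ≅ Z^12, C_2 ≅ Z^8.

∂_1: C_1 → C_0 is given by ∂[p,q] = [q] − [p].
The 6×12 boundary matrix has rank 5 and Smith normal form diag(1,1,1,1,1).

Boundary ∂_2: C_2 → C_1 acts by ∂[p,q,r] = [q,r] − [p,r] + [p,q]. For instance
  ∂[v_1,v_2,v_3] = [v_2,v_3] − [v_1,v_3] + [v_1,v_2],
  ∂[v_0,v_4,v_5] = [v_4,v_5] − [v_0,v_5] + [v_0,v_4].
As a 12×8 matrix over Z this has rank 7, with invariant factors (1,1,1,1,1,1,1).

Reading off H_k = ker ∂_k / im ∂_{k+1}:

  H_0: rank C_0 − rank ∂_1 = 6 − 5 = 1, and the invariant factors of ∂_1 are all 1, so H_0 ≅ Z.
  H_1: rank ker ∂_1 − rank ∂_2 = (12 − 5) − 7 = 0, and the invariant factors of ∂_2 are all 1, so H_1 ≅ 0.
  H_2: rank ker ∂_2 − rank ∂_3 = (8 − 7) − 0 = 1, and there is no ∂_3, so H_2 ≅ Z.

(K is a triangulation of the 2-sphere S^2.)

H_0 ≅ Z,  H_1 = 0,  H_2 ≅ Z.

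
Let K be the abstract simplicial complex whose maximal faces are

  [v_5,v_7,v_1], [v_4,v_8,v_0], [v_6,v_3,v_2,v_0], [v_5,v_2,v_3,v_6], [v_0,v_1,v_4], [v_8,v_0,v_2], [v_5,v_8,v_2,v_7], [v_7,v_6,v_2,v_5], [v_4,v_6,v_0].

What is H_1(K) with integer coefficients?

Order the vertices as v_0 < v_1 < v_2 < v_3 < v_4 < v_5 < v_6 < v_7 < v_8. Listing each simplex with vertices in this order, K has dimension 3 with simplices:

  0-simplices (9): [v_0], [v_1], [v_2], [v_3], [v_4], [v_5], [v_6], [v_7], [v_8]
  1-simplices (23): (23 of them)
  2-simplices (18): (18 of them)
  3-simplices (4): [v_0,v_2,v_3,v_6], [v_2,v_3,v_5,v_6], [v_2,v_5,v_6,v_7], [v_2,v_5,v_7,v_8]

so the chain groups are C_0 ≅ Z^9, C_1 ≅ Z^23, C_2 ≅ Z^18, C_3 ≅ Z^4.

∂_1: C_1 → C_0 is given by ∂[p,q] = [q] − [p].
The 9×23 boundary matrix has rank 8 and Smith normal form diag(1,1,1,1,1,1,1,1).

The boundary map ∂_2: C_2 → C_1 maps a triangle to the signed sum of its edges. For instance
  ∂[v_0,v_2,v_3] = [v_2,v_3] − [v_0,v_3] + [v_0,v_2],
  ∂[v_0,v_3,v_6] = [v_3,v_6] − [v_0,v_6] + [v_0,v_3].
This gives a 23×18 integer matrix of rank 14; reducing to Smith normal form yields diagonal entries (1,1,1,1,1,1,1,1,1,1,1,1,1,1).

The boundary map ∂_3: C_3 → C_2 sends each 3-simplex σ to the alternating sum Σ_i (−1)^i (σ with its i-th vertex removed). For instance
  ∂[v_2,v_5,v_7,v_8] = [v_5,v_7,v_8] − [v_2,v_7,v_8] + [v_2,v_5,v_8] − [v_2,v_5,v_7],
  ∂[v_2,v_5,v_6,v_7] = [v_5,v_6,v_7] − [v_2,v_6,v_7] + [v_2,v_5,v_7] − [v_2,v_5,v_6].
As a 18×4 matrix over Z this has rank 4, with invariant factors (1,1,1,1).

Reading off H_k = ker ∂_k / im ∂_{k+1}:

  H_1: rank ker ∂_1 − rank ∂_2 = (23 − 8) − 14 = 1, and the invariant factors of ∂_2 are all 1, so H_1 ≅ Z.

H_1 ≅ Z.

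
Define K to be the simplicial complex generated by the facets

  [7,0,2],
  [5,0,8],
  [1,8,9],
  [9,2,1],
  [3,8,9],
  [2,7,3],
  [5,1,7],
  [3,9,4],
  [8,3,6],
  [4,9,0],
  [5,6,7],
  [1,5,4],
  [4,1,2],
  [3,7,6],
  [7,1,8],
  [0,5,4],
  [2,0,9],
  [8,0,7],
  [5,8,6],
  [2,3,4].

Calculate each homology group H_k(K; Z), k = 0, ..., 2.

Fix the vertex order 0 < 1 < 2 < 3 < 4 < 5 < 6 < 7 < 8 < 9 and write every simplex with vertices in increasing order. Then dim K = 2 and the simplices of K are:

  0-simplices (10): [0], [1], [2], [3], [4], [5], [6], [7], [8], [9]
  1-simplices (30): (30 of them)
  2-simplices (20): (20 of them)

so the chain groups are C_0 ≅ Z^10, C_1 ≅ Z^30, C_2 ≅ Z^20.

∂_1: C_1 → C_0 is given by ∂[p,q] = [q] − [p].
As a 10×30 matrix over Z this has rank 9, with invariant factors (1,1,1,1,1,1,1,1,1).

Boundary ∂_2: C_2 → C_1 maps a triangle to the signed sum of its edges. For instance
  ∂[3,6,7] = [6,7] − [3,7] + [3,6],
  ∂[1,4,5] = [4,5] − [1,5] + [1,4].
This gives a 30×20 integer matrix of rank 20; reducing to Smith normal form yields diagonal entries (1,1,1,1,1,1,1,1,1,1,1,1,1,1,1,1,1,1,1,2).

Reading off H_k = ker ∂_k / im ∂_{k+1}:

  H_0: rank C_0 − rank ∂_1 = 10 − 9 = 1, and the invariant factors of ∂_1 are all 1, so H_0 ≅ Z.
  H_1: rank ker ∂_1 − rank ∂_2 = (30 − 9) − 20 = 1, and ∂_2 has invariant factor 2 > 1, so H_1 ≅ Z ⊕ Z/2Z.
  H_2: rank ker ∂_2 − rank ∂_3 = (20 − 20) − 0 = 0, and there is no ∂_3, so H_2 ≅ 0.

(K is a triangulation of the Klein bottle.)

H_0 = Z,  H_1 = Z ⊕ Z/2Z,  H_2 = 0.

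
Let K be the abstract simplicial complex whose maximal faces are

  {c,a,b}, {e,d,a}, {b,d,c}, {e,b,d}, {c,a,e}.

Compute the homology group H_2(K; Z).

H_2 = 0.

We work with the vertex ordering a < b < c < d < e. The simplices of K, each written with vertices in increasing order, are:

  0-simplices (5): a, b, c, d, e
  1-simplices (10): ab, ac, ad, ae, bc, bd, be, cd, ce, de
  2-simplices (5): abc, ace, ade, bcd, bde

giving chain groups C_0 ≅ Z^5, C_1 ≅ Z^10, C_2 ≅ Z^5.

Boundary ∂_1: C_1 → C_0 sends each edge [p,q] (with p < q) to q − p.
As a 5×10 matrix over Z this has rank 4, with invariant factors (1,1,1,1).

The boundary map ∂_2: C_2 → C_1 sends each 2-simplex [p,q,r] to [q,r] − [p,r] + [p,q]. For instance
  ∂abc = bc − ac + ab,
  ∂bde = de − be + bd.
As a 10×5 matrix over Z this has rank 5, with invariant factors (1,1,1,1,1).

Now H_k = ker ∂_k / im ∂_{k+1}, so:

  H_2: rank ker ∂_2 − rank ∂_3 = (5 − 5) − 0 = 0, and there is no ∂_3, so H_2 = 0.

(K is a triangulation of the Möbius band.)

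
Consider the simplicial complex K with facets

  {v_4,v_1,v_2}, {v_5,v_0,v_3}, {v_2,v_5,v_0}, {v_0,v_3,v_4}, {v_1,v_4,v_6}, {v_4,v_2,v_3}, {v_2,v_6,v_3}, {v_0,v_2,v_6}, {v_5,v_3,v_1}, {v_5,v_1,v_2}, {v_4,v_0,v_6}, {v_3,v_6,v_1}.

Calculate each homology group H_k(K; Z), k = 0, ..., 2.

H_0 = Z,  H_1 = Z/2Z,  H_2 = 0.

We work with the vertex ordering v_0 < v_1 < v_2 < v_3 < v_4 < v_5 < v_6. The simplices of K, each written with vertices in increasing order, are:

  0-simplices (7): [v_0], [v_1], [v_2], [v_3], [v_4], [v_5], [v_6]
  1-simplices (18): (18 of them)
  2-simplices (12): (12 of them)

Hence C_0 ≅ Z^7, C_1 ≅ Z^18, C_2 ≅ Z^12.

Boundary ∂_1: C_1 → C_0 maps an edge to its endpoints' difference, ∂[p,q] = q − p.
The 7×18 boundary matrix has rank 6 and Smith normal form diag(1,1,1,1,1,1).

Boundary ∂_2: C_2 → C_1 sends each 2-simplex [p,q,r] to [q,r] − [p,r] + [p,q]. For instance
  ∂[v_1,v_3,v_6] = [v_3,v_6] − [v_1,v_6] + [v_1,v_3],
  ∂[v_1,v_4,v_6] = [v_4,v_6] − [v_1,v_6] + [v_1,v_4].
The resulting 18×12 matrix has rank 12, and its Smith normal form has invariant factors (1,1,1,1,1,1,1,1,1,1,1,2).

Now H_k = ker ∂_k / im ∂_{k+1}, so:

  H_0: rank C_0 − rank ∂_1 = 7 − 6 = 1, and the invariant factors of ∂_1 are all 1, so H_0 = Z.
  H_1: rank ker ∂_1 − rank ∂_2 = (18 − 6) − 12 = 0, and ∂_2 has invariant factor 2 > 1, so H_1 = Z/2Z.
  H_2: rank ker ∂_2 − rank ∂_3 = (12 − 12) − 0 = 0, and there is no ∂_3, so H_2 = 0.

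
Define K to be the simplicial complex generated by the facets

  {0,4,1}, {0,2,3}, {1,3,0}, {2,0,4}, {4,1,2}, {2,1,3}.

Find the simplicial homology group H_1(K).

Take the total order 0 < 1 < 2 < 3 < 4 on the vertex set. Then K (dimension 2) consists of the simplices:

  0-simplices (5): [0], [1], [2], [3], [4]
  1-simplices (9): [0,1], [0,2], [0,3], [0,4], [1,2], [1,3], [1,4], [2,3], [2,4]
  2-simplices (6): [0,1,3], [0,1,4], [0,2,3], [0,2,4], [1,2,3], [1,2,4]

Hence C_0 ≅ Z^5, C_1 ≅ Z^9, C_2 ≅ Z^6.

The boundary map ∂_1: C_1 → C_0 maps an edge to its endpoints' difference, ∂[p,q] = q − p. For instance
  ∂[1,3] = [3] − [1].
This gives a 5×9 integer matrix of rank 4; reducing to Smith normal form yields diagonal entries (1,1,1,1).

∂_2: C_2 → C_1 sends each 2-simplex [p,q,r] to [q,r] − [p,r] + [p,q]. For instance
  ∂[1,2,3] = [2,3] − [1,3] + [1,2],
  ∂[0,1,3] = [1,3] − [0,3] + [0,1].
As a 9×6 matrix over Z this has rank 5, with invariant factors (1,1,1,1,1).

Now H_k = ker ∂_k / im ∂_{k+1}, so:

  H_1: rank ker ∂_1 − rank ∂_2 = (9 − 4) − 5 = 0, and the invariant factors of ∂_2 are all 1, so H_1 = 0.

H_1 = 0.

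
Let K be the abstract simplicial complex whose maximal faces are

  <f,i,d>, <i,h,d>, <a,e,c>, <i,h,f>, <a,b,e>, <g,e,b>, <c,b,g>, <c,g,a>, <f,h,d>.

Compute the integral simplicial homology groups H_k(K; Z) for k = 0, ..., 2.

We work with the vertex ordering a < b < c < d < e < f < g < h < i. The simplices of K, each written with vertices in increasing order, are:

  0-simplices (9): a, b, c, d, e, f, g, h, i
  1-simplices (16): ab, ac, ae, ag, bc, be, bg, ce, cg, df, dh, di, eg, fh, fi, hi
  2-simplices (9): abe, ace, acg, bcg, beg, dfh, dfi, dhi, fhi

so the chain groups are C_0 ≅ Z^9, C_1 ≅ Z^16, C_2 ≅ Z^9.

Boundary ∂_1: C_1 → C_0 maps an edge to its endpoints' difference, ∂[p,q] = q − p.
This gives a 9×16 integer matrix of rank 7; reducing to Smith normal form yields diagonal entries (1,1,1,1,1,1,1).

The boundary map ∂_2: C_2 → C_1 sends each 2-simplex [p,q,r] to [q,r] − [p,r] + [p,q]. For instance
  ∂acg = cg − ag + ac,
  ∂abe = be − ae + ab.
As a 16×9 matrix over Z this has rank 8, with invariant factors (1,1,1,1,1,1,1,1).

From H_k ≅ ker(∂_k) / im(∂_{k+1}) we obtain:

  H_0: rank C_0 − rank ∂_1 = 9 − 7 = 2, and the invariant factors of ∂_1 are all 1, so H_0 = Z^2.
  H_1: rank ker ∂_1 − rank ∂_2 = (16 − 7) − 8 = 1, and the invariant factors of ∂_2 are all 1, so H_1 = Z.
  H_2: rank ker ∂_2 − rank ∂_3 = (9 − 8) − 0 = 1, and there is no ∂_3, so H_2 = Z.

H_0 = Z^2,  H_1 = Z,  H_2 = Z.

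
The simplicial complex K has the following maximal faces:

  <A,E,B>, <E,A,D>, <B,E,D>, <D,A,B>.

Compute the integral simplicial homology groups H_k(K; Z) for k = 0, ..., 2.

H_0 ≅ Z,  H_1 = 0,  H_2 ≅ Z.

Fix the vertex order A < B < D < E and write every simplex with vertices in increasing order. Then dim K = 2 and the simplices of K are:

  0-simplices (4): A, B, D, E
  1-simplices (6): AB, AD, AE, BD, BE, DE
  2-simplices (4): ABD, ABE, ADE, BDE

giving chain groups C_0 ≅ Z^4, C_1 ≅ Z^6, C_2 ≅ Z^4.

∂_1: C_1 → C_0 maps an edge to its endpoints' difference, ∂[p,q] = q − p.
As a 4×6 matrix over Z this has rank 3, with invariant factors (1,1,1).

The boundary map ∂_2: C_2 → C_1 acts by ∂[p,q,r] = [q,r] − [p,r] + [p,q]. For instance
  ∂BDE = DE − BE + BD,
  ∂ABD = BD − AD + AB.
As a 6×4 matrix over Z this has rank 3, with invariant factors (1,1,1).

Now H_k = ker ∂_k / im ∂_{k+1}, so:

  H_0: rank C_0 − rank ∂_1 = 4 − 3 = 1, and the invariant factors of ∂_1 are all 1, so H_0 ≅ Z.
  H_1: rank ker ∂_1 − rank ∂_2 = (6 − 3) − 3 = 0, and the invariant factors of ∂_2 are all 1, so H_1 ≅ 0.
  H_2: rank ker ∂_2 − rank ∂_3 = (4 − 3) − 0 = 1, and there is no ∂_3, so H_2 ≅ Z.

As a check, the Euler characteristic is 4 − 6 + 4 = 2, which agrees with 1 − 0 + 1 = 2.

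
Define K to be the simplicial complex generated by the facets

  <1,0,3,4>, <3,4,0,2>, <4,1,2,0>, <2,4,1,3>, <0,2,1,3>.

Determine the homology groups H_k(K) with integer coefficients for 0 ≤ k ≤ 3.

H_0 ≅ Z,  H_1 = 0,  H_2 = 0,  H_3 ≅ Z.

Order the vertices as 0 < 1 < 2 < 3 < 4. Listing each simplex with vertices in this order, K has dimension 3 with simplices:

  0-simplices (5): [0], [1], [2], [3], [4]
  1-simplices (10): [0,1], [0,2], [0,3], [0,4], [1,2], [1,3], [1,4], [2,3], [2,4], [3,4]
  2-simplices (10): [0,1,2], [0,1,3], [0,1,4], [0,2,3], [0,2,4], [0,3,4], [1,2,3], [1,2,4], [1,3,4], [2,3,4]
  3-simplices (5): [0,1,2,3], [0,1,2,4], [0,1,3,4], [0,2,3,4], [1,2,3,4]

Hence C_0 ≅ Z^5, C_1 ≅ Z^10, C_2 ≅ Z^10, C_3 ≅ Z^5.

∂_1: C_1 → C_0 maps an edge to its endpoints' difference, ∂[p,q] = q − p.
The resulting 5×10 matrix has rank 4, and its Smith normal form has invariant factors (1,1,1,1).

∂_2: C_2 → C_1 sends each 2-simplex [p,q,r] to [q,r] − [p,r] + [p,q]. For instance
  ∂[0,1,3] = [1,3] − [0,3] + [0,1],
  ∂[0,1,2] = [1,2] − [0,2] + [0,1].
The resulting 10×10 matrix has rank 6, and its Smith normal form has invariant factors (1,1,1,1,1,1).

The boundary map ∂_3: C_3 → C_2 sends each 3-simplex σ to the alternating sum Σ_i (−1)^i (σ with its i-th vertex removed). For instance
  ∂[0,1,2,4] = [1,2,4] − [0,2,4] + [0,1,4] − [0,1,2],
  ∂[1,2,3,4] = [2,3,4] − [1,3,4] + [1,2,4] − [1,2,3].
This gives a 10×5 integer matrix of rank 4; reducing to Smith normal form yields diagonal entries (1,1,1,1).

Computing H_k = (kernel of ∂_k) / (image of ∂_{k+1}):

  H_0: rank C_0 − rank ∂_1 = 5 − 4 = 1, and the invariant factors of ∂_1 are all 1, so H_0 ≅ Z.
  H_1: rank ker ∂_1 − rank ∂_2 = (10 − 4) − 6 = 0, and the invariant factors of ∂_2 are all 1, so H_1 ≅ 0.
  H_2: rank ker ∂_2 − rank ∂_3 = (10 − 6) − 4 = 0, and the invariant factors of ∂_3 are all 1, so H_2 ≅ 0.
  H_3: rank ker ∂_3 − rank ∂_4 = (5 − 4) − 0 = 1, and there is no ∂_4, so H_3 ≅ Z.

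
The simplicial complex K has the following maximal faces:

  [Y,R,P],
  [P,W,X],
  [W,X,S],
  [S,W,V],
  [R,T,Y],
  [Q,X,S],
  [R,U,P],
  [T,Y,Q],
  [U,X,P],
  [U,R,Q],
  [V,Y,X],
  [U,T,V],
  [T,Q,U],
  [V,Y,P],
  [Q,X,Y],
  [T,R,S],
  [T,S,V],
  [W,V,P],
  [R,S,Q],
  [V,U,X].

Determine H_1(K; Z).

K has 10 vertices, 30 edges, 20 triangles.
rank ∂_1 = 9, rank ∂_2 = 20 ⇒ b_1 = 30 − 9 − 20 = 1; ∂_2 has invariant factor(s) [2] giving torsion. So H_1 = Z ⊕ Z/2.

H_1 ≅ Z ⊕ Z/2.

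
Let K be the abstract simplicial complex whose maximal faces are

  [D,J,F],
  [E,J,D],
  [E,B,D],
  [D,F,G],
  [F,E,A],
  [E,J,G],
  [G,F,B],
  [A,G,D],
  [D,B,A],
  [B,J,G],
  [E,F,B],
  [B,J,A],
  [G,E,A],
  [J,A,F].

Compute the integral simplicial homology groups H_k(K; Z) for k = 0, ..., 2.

H_0 ≅ Z,  H_1 ≅ Z^2,  H_2 ≅ Z.

We work with the vertex ordering A < B < D < E < F < G < J. The simplices of K, each written with vertices in increasing order, are:

  0-simplices (7): A, B, D, E, F, G, J
  1-simplices (21): AB, AD, AE, AF, AG, AJ, BD, BE, BF, BG, BJ, DE, DF, DG, DJ, EF, EG, EJ, FG, FJ, GJ
  2-simplices (14): ABD, ABJ, ADG, AEF, AEG, AFJ, BDE, BEF, BFG, BGJ, DEJ, DFG, DFJ, EGJ

giving chain groups C_0 ≅ Z^7, C_1 ≅ Z^21, C_2 ≅ Z^14.

The boundary map ∂_1: C_1 → C_0 maps an edge to its endpoints' difference, ∂[p,q] = q − p.
As a 7×21 matrix over Z this has rank 6, with invariant factors (1,1,1,1,1,1).

∂_2: C_2 → C_1 maps a triangle to the signed sum of its edges. For instance
  ∂ADG = DG − AG + AD,
  ∂DEJ = EJ − DJ + DE.
The resulting 21×14 matrix has rank 13, and its Smith normal form has invariant factors (1,1,1,1,1,1,1,1,1,1,1,1,1).

Computing H_k = (kernel of ∂_k) / (image of ∂_{k+1}):

  H_0: rank C_0 − rank ∂_1 = 7 − 6 = 1, and the invariant factors of ∂_1 are all 1, so H_0 = Z.
  H_1: rank ker ∂_1 − rank ∂_2 = (21 − 6) − 13 = 2, and the invariant factors of ∂_2 are all 1, so H_1 = Z^2.
  H_2: rank ker ∂_2 − rank ∂_3 = (14 − 13) − 0 = 1, and there is no ∂_3, so H_2 = Z.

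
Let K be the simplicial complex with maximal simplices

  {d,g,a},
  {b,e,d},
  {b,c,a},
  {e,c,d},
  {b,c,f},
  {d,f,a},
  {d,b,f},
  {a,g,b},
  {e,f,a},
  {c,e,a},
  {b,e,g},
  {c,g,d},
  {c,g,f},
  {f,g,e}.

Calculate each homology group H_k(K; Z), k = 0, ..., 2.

K has 7 vertices, 21 edges, 14 triangles.
rank ∂_0 = 0, rank ∂_1 = 6 ⇒ b_0 = 7 − 0 − 6 = 1; all invariant factors of ∂_1 are 1 so no torsion. So H_0 ≅ Z.
rank ∂_1 = 6, rank ∂_2 = 13 ⇒ b_1 = 21 − 6 − 13 = 2; all invariant factors of ∂_2 are 1 so no torsion. So H_1 ≅ Z^2.
rank ∂_2 = 13, rank ∂_3 = 0 ⇒ b_2 = 14 − 13 − 0 = 1. So H_2 ≅ Z.

H_0 = Z,  H_1 = Z^2,  H_2 = Z.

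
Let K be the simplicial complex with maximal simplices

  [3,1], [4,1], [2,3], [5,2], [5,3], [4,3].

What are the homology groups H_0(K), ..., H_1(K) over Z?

Order the vertices as 1 < 2 < 3 < 4 < 5. Listing each simplex with vertices in this order, K has dimension 1 with simplices:

  0-simplices (5): [1], [2], [3], [4], [5]
  1-simplices (6): [1,3], [1,4], [2,3], [2,5], [3,4], [3,5]

so the chain groups are C_0 ≅ Z^5, C_1 ≅ Z^6.

Boundary ∂_1: C_1 → C_0 maps an edge to its endpoints' difference, ∂[p,q] = q − p.
This gives a 5×6 integer matrix of rank 4; reducing to Smith normal form yields diagonal entries (1,1,1,1).

Now H_k = ker ∂_k / im ∂_{k+1}, so:

  H_0: rank C_0 − rank ∂_1 = 5 − 4 = 1, and the invariant factors of ∂_1 are all 1, so H_0 ≅ Z.
  H_1: rank ker ∂_1 − rank ∂_2 = (6 − 4) − 0 = 2, and there is no ∂_2, so H_1 ≅ Z^2.

H_0 ≅ Z,  H_1 ≅ Z^2.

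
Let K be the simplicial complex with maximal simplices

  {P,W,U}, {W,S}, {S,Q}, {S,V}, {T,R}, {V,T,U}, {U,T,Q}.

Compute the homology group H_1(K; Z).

H_1 ≅ Z^2.

Fix the vertex order P < Q < R < S < T < U < V < W and write every simplex with vertices in increasing order. Then dim K = 2 and the simplices of K are:

  0-simplices (8): P, Q, R, S, T, U, V, W
  1-simplices (12): PU, PW, QS, QT, QU, RT, SV, SW, TU, TV, UV, UW
  2-simplices (3): PUW, QTU, TUV

Hence C_0 ≅ Z^8, C_1 ≅ Z^12, C_2 ≅ Z^3.

Boundary ∂_1: C_1 → C_0 sends each edge [p,q] (with p < q) to q − p.
As a 8×12 matrix over Z this has rank 7, with invariant factors (1,1,1,1,1,1,1).

∂_2: C_2 → C_1 sends each 2-simplex [p,q,r] to [q,r] − [p,r] + [p,q]. For instance
  ∂PUW = UW − PW + PU,
  ∂TUV = UV − TV + TU.
This gives a 12×3 integer matrix of rank 3; reducing to Smith normal form yields diagonal entries (1,1,1).

Computing H_k = (kernel of ∂_k) / (image of ∂_{k+1}):

  H_1: rank ker ∂_1 − rank ∂_2 = (12 − 7) − 3 = 2, and the invariant factors of ∂_2 are all 1, so H_1 = Z^2.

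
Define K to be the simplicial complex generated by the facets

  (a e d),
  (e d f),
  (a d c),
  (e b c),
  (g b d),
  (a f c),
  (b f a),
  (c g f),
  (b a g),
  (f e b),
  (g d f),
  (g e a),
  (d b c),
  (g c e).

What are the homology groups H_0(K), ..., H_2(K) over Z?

H_0 = Z,  H_1 = Z^2,  H_2 = Z.

Order the vertices as a < b < c < d < e < f < g. Listing each simplex with vertices in this order, K has dimension 2 with simplices:

  0-simplices (7): a, b, c, d, e, f, g
  1-simplices (21): ab, ac, ad, ae, af, ag, bc, bd, be, bf, bg, cd, ce, cf, cg, de, df, dg, ef, eg, fg
  2-simplices (14): abf, abg, acd, acf, ade, aeg, bcd, bce, bdg, bef, ceg, cfg, def, dfg

giving chain groups C_0 ≅ Z^7, C_1 ≅ Z^21, C_2 ≅ Z^14.

The boundary map ∂_1: C_1 → C_0 sends each edge [p,q] (with p < q) to q − p. For instance
  ∂cd = d − c.
As a 7×21 matrix over Z this has rank 6, with invariant factors (1,1,1,1,1,1).

Boundary ∂_2: C_2 → C_1 maps a triangle to the signed sum of its edges. For instance
  ∂bdg = dg − bg + bd,
  ∂def = ef − df + de.
This gives a 21×14 integer matrix of rank 13; reducing to Smith normal form yields diagonal entries (1,1,1,1,1,1,1,1,1,1,1,1,1).

Computing H_k = (kernel of ∂_k) / (image of ∂_{k+1}):

  H_0: rank C_0 − rank ∂_1 = 7 − 6 = 1, and the invariant factors of ∂_1 are all 1, so H_0 = Z.
  H_1: rank ker ∂_1 − rank ∂_2 = (21 − 6) − 13 = 2, and the invariant factors of ∂_2 are all 1, so H_1 = Z^2.
  H_2: rank ker ∂_2 − rank ∂_3 = (14 − 13) − 0 = 1, and there is no ∂_3, so H_2 = Z.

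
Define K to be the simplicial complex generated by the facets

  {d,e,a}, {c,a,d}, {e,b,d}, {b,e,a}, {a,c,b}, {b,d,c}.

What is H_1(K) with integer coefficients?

We work with the vertex ordering a < b < c < d < e. The simplices of K, each written with vertices in increasing order, are:

  0-simplices (5): a, b, c, d, e
  1-simplices (9): ab, ac, ad, ae, bc, bd, be, cd, de
  2-simplices (6): abc, abe, acd, ade, bcd, bde

so the chain groups are C_0 ≅ Z^5, C_1 ≅ Z^9, C_2 ≅ Z^6.

The boundary map ∂_1: C_1 → C_0 is given by ∂[p,q] = [q] − [p]. For instance
  ∂cd = d − c.
The resulting 5×9 matrix has rank 4, and its Smith normal form has invariant factors (1,1,1,1).

∂_2: C_2 → C_1 acts by ∂[p,q,r] = [q,r] − [p,r] + [p,q]. For instance
  ∂abe = be − ae + ab,
  ∂bcd = cd − bd + bc.
The 9×6 boundary matrix has rank 5 and Smith normal form diag(1,1,1,1,1).

Computing H_k = (kernel of ∂_k) / (image of ∂_{k+1}):

  H_1: rank ker ∂_1 − rank ∂_2 = (9 − 4) − 5 = 0, and the invariant factors of ∂_2 are all 1, so H_1 = 0.

(K is a triangulation of the 2-sphere S^2.)

H_1 = 0.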